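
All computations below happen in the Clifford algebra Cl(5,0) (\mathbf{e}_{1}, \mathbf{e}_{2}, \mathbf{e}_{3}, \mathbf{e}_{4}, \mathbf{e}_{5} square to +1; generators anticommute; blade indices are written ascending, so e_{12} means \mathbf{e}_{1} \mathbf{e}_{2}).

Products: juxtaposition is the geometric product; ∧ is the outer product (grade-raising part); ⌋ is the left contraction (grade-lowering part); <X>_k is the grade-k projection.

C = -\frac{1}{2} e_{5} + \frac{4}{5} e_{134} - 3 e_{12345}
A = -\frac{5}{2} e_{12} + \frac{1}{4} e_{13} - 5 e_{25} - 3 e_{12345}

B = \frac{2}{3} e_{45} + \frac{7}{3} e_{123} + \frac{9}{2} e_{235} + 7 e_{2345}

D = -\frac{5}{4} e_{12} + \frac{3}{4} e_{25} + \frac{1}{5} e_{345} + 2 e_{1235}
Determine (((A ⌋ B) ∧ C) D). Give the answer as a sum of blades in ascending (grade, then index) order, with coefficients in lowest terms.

step 1: \frac{7}{12} e_{2} - \frac{50}{3} e_{3} + 35 e_{34}
step 2: -\frac{7}{24} e_{25} + \frac{25}{3} e_{35} - \frac{35}{2} e_{345} - \frac{7}{15} e_{1234}
step 3: \frac{119}{32} + \frac{5}{3} e_{4} - \frac{50}{3} e_{12} - \frac{7}{12} e_{13} - \frac{35}{96} e_{15} + \frac{25}{4} e_{23} - \frac{7}{12} e_{34} - \frac{14}{15} e_{45} - 35 e_{124} + \frac{7}{75} e_{125} + \frac{196}{15} e_{234} - \frac{125}{12} e_{1235} - \frac{7}{20} e_{1345} + \frac{175}{8} e_{12345}
Answer: \frac{119}{32} + \frac{5}{3} e_{4} - \frac{50}{3} e_{12} - \frac{7}{12} e_{13} - \frac{35}{96} e_{15} + \frac{25}{4} e_{23} - \frac{7}{12} e_{34} - \frac{14}{15} e_{45} - 35 e_{124} + \frac{7}{75} e_{125} + \frac{196}{15} e_{234} - \frac{125}{12} e_{1235} - \frac{7}{20} e_{1345} + \frac{175}{8} e_{12345}


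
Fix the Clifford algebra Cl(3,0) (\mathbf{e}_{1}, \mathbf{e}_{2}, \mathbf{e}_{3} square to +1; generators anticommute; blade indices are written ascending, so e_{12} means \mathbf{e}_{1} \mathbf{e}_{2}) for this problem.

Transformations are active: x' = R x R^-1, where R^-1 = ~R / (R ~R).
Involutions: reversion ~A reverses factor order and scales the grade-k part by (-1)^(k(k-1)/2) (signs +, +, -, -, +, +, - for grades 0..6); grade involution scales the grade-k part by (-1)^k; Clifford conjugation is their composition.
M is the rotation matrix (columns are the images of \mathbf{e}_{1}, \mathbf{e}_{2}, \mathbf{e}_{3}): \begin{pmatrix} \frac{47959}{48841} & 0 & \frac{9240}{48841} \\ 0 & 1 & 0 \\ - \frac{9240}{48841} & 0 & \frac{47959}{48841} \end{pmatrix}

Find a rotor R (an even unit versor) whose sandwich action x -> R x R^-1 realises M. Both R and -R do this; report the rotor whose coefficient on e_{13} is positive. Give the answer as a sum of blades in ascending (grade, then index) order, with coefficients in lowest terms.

Method: write R = a + b12*e_{12} + b13*e_{13} + b23*e_{23} with a^2 + b12^2 + b13^2 + b23^2 = 1 (so R^-1 = ~R). Expanding the columns R e_j ~R gives tr M = 4a^2 - 1 and, from the antisymmetric part, M21 - M12 = -4a*b12, M13 - M31 = 4a*b13, M32 - M23 = -4a*b23.
Here tr M = \frac{144759}{48841}, so a^2 = (1 + tr M)/4 = \frac{48400}{48841} and a = ±\frac{220}{221}. Taking a = \frac{220}{221}: M21 - M12 = 0, M13 - M31 = \frac{18480}{48841}, M32 - M23 = 0, giving b12 = 0, b13 = \frac{21}{221}, b23 = 0, i.e. R = \frac{220}{221} + \frac{21}{221} e_{13}.
Its e_{13} coefficient is already positive.
Answer: \frac{220}{221} + \frac{21}{221} e_{13}. Why the constraint matters: R and -R act identically through the sandwich — M has trace \frac{144759}{48841} either way — so only the sign condition on e_{13} picks one of the two preimages.


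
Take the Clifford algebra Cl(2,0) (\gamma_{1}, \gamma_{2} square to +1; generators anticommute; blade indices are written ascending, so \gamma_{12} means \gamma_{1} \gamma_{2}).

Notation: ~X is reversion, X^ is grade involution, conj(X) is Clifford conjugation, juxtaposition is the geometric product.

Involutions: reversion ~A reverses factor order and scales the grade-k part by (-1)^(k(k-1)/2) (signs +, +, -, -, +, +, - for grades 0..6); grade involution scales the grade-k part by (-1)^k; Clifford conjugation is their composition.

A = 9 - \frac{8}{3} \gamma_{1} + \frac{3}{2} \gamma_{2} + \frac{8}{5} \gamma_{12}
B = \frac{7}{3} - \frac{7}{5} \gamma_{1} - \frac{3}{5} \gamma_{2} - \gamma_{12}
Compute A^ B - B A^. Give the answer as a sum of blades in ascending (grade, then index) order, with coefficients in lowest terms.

first term: \frac{593}{30} - \frac{3977}{450} \gamma_{1} - \frac{1399}{150} \gamma_{2} - \frac{269}{30} \gamma_{12}
second term: \frac{593}{30} - \frac{1763}{450} \gamma_{1} - \frac{1271}{150} \gamma_{2} - \frac{47}{30} \gamma_{12}
Answer: -\frac{123}{25} \gamma_{1} - \frac{64}{75} \gamma_{2} - \frac{37}{5} \gamma_{12}


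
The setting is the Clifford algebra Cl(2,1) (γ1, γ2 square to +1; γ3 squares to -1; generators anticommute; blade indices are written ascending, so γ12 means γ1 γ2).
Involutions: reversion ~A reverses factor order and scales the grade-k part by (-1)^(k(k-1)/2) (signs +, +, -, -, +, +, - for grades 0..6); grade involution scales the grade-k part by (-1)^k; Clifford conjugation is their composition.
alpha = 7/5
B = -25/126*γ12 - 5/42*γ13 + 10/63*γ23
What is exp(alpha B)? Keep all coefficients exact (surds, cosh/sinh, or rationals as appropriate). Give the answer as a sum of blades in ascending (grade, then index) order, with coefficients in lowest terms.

B^2 term by term: the squares give (-25/126)^2*(γ12)^2 + (-5/42)^2*(γ13)^2 + (10/63)^2*(γ23)^2 = 625/15876*(-1) + 25/1764*(+1) + 100/3969*(+1) = 0 (each basis 2-blade squares to minus the product of its generators' squares); cross terms between blades sharing an index anticommute and cancel. So B^2 = 0.
B^2 = 0, so the series truncates immediately: exp(alpha B) = 1 + alpha B (parabolic case).
Answer: 1 - 5/18*γ12 - 1/6*γ13 + 2/9*γ23


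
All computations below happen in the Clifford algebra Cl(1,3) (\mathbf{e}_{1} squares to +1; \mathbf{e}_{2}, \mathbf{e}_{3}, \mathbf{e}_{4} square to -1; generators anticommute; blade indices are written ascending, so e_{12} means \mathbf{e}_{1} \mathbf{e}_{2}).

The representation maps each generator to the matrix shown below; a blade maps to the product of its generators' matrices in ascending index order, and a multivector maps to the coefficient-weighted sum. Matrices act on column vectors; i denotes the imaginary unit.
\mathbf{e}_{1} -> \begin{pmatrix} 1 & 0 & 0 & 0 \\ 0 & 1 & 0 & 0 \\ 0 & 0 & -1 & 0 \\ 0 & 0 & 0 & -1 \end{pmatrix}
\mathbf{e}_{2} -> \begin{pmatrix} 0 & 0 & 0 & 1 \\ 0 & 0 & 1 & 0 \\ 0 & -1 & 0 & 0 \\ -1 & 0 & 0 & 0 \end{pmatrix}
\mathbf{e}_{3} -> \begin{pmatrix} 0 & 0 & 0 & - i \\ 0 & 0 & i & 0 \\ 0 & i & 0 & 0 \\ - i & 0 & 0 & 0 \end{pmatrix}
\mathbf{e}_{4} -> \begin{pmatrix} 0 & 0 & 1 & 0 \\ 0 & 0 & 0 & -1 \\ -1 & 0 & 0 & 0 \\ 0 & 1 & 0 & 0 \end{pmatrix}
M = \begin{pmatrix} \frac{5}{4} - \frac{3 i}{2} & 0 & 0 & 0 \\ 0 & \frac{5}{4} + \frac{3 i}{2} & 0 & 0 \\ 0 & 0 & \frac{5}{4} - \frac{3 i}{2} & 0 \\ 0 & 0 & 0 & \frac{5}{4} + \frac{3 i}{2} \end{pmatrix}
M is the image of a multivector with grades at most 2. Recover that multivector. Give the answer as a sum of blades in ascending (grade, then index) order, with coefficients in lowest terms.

Method: the blade images are trace-orthogonal — tr(rho(e_A) rho(e_B)^-1) = 4 if A = B and 0 otherwise — and rho(e_A)^-1 = (e_A)^2 * rho(e_A) with (e_A)^2 = +1 or -1, so the coefficient of e_A in the preimage is (e_A)^2 * tr(M rho(e_A))/4.
Nonzero projections over blades of grade <= 2: 1: (1)^2 = +1, tr(M 1) = 5, coefficient \frac{5}{4}; e_{23}: (e_{23})^2 = -1, tr(M rho(e_{23})) = -6, coefficient \frac{3}{2}. Every other blade of grade <= 2 projects to 0.
Answer: \frac{5}{4} + \frac{3}{2} e_{23}


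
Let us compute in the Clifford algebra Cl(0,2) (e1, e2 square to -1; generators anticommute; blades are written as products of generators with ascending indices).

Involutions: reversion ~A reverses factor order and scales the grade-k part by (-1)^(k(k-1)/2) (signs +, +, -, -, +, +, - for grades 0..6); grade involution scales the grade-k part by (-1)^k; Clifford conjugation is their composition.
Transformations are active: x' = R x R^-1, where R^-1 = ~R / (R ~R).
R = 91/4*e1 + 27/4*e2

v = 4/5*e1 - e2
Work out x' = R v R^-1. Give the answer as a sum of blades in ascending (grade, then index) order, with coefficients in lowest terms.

~R = 91/4*e1 + 27/4*e2, and R ~R = -4505/8, so R^-1 = ~R / (-4505/8).
R v = -229/20 - 563/20*e1 e2
Answer: 2819/22525*e1 + 28708/22525*e2


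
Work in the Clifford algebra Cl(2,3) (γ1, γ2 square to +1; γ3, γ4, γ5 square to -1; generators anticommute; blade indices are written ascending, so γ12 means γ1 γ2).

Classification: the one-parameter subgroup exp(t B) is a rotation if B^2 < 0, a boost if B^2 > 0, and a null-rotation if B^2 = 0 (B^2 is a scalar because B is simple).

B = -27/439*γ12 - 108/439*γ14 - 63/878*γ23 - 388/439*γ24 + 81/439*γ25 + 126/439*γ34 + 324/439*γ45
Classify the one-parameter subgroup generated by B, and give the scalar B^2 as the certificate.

B^2 term by term: the squares give (-27/439)^2*(γ12)^2 + (-108/439)^2*(γ14)^2 + (-63/878)^2*(γ23)^2 + (-388/439)^2*(γ24)^2 + (81/439)^2*(γ25)^2 + (126/439)^2*(γ34)^2 + (324/439)^2*(γ45)^2 = 729/192721*(-1) + 11664/192721*(+1) + 3969/770884*(+1) + 150544/192721*(+1) + 6561/192721*(+1) + 15876/192721*(-1) + 104976/192721*(-1) = 1/4 (each basis 2-blade squares to minus the product of its generators' squares); cross terms between blades sharing an index anticommute and cancel; the commuting (index-disjoint) pairs give grade-4 terms 2*c*c'*(blade product), which cancel blade by blade — γ1234: -6804/192721 + 6804/192721 = 0; γ1245: -17496/192721 + 17496/192721 = 0; γ2345: -20412/192721 + 20412/192721 = 0 — confirming B is simple. So B^2 = 1/4.
Answer: boost, certificate B^2 = 1/4. No conjugation can change B^2 = 1/4; the sign gives the class.


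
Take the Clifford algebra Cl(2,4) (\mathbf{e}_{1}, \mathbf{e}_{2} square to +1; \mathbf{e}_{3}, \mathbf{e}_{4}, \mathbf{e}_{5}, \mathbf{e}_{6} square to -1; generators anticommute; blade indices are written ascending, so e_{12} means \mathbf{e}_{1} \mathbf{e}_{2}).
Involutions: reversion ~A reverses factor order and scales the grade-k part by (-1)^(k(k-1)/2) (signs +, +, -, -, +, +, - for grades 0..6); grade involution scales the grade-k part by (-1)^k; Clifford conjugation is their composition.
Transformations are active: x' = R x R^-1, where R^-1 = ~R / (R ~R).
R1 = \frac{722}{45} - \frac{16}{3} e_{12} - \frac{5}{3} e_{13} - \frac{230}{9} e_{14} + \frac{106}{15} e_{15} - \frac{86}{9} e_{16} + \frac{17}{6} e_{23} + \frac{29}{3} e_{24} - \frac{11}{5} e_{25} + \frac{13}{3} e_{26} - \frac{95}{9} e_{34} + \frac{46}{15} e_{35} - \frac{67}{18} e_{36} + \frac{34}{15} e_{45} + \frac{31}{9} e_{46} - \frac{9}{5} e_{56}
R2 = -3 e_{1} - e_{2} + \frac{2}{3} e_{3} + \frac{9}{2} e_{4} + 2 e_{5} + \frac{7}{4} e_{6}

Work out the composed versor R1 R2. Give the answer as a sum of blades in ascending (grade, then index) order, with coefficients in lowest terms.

Distribute over the terms of R2 (each basis-blade product reordered to ascending indices, repeated generators contracted through their squares):
R1 (-3 e_{1}) = -\frac{722}{15} e_{1} - 16 e_{2} - 5 e_{3} - \frac{230}{3} e_{4} + \frac{106}{5} e_{5} - \frac{86}{3} e_{6} - \frac{17}{2} e_{123} - 29 e_{124} + \frac{33}{5} e_{125} - 13 e_{126} + \frac{95}{3} e_{134} - \frac{46}{5} e_{135} + \frac{67}{6} e_{136} - \frac{34}{5} e_{145} - \frac{31}{3} e_{146} + \frac{27}{5} e_{156}
R1 (-e_{2}) = \frac{16}{3} e_{1} - \frac{722}{45} e_{2} + \frac{17}{6} e_{3} + \frac{29}{3} e_{4} - \frac{11}{5} e_{5} + \frac{13}{3} e_{6} - \frac{5}{3} e_{123} - \frac{230}{9} e_{124} + \frac{106}{15} e_{125} - \frac{86}{9} e_{126} + \frac{95}{9} e_{234} - \frac{46}{15} e_{235} + \frac{67}{18} e_{236} - \frac{34}{15} e_{245} - \frac{31}{9} e_{246} + \frac{9}{5} e_{256}
R1 (\frac{2}{3} e_{3}) = \frac{10}{9} e_{1} - \frac{17}{9} e_{2} + \frac{1444}{135} e_{3} - \frac{190}{27} e_{4} + \frac{92}{45} e_{5} - \frac{67}{27} e_{6} - \frac{32}{9} e_{123} + \frac{460}{27} e_{134} - \frac{212}{45} e_{135} + \frac{172}{27} e_{136} - \frac{58}{9} e_{234} + \frac{22}{15} e_{235} - \frac{26}{9} e_{236} + \frac{68}{45} e_{345} + \frac{62}{27} e_{346} - \frac{6}{5} e_{356}
R1 (\frac{9}{2} e_{4}) = 115 e_{1} - \frac{87}{2} e_{2} + \frac{95}{2} e_{3} + \frac{361}{5} e_{4} + \frac{51}{5} e_{5} + \frac{31}{2} e_{6} - 24 e_{124} - \frac{15}{2} e_{134} - \frac{159}{5} e_{145} + 43 e_{146} + \frac{51}{4} e_{234} + \frac{99}{10} e_{245} - \frac{39}{2} e_{246} - \frac{69}{5} e_{345} + \frac{67}{4} e_{346} - \frac{81}{10} e_{456}
R1 (2 e_{5}) = -\frac{212}{15} e_{1} + \frac{22}{5} e_{2} - \frac{92}{15} e_{3} - \frac{68}{15} e_{4} + \frac{1444}{45} e_{5} - \frac{18}{5} e_{6} - \frac{32}{3} e_{125} - \frac{10}{3} e_{135} - \frac{460}{9} e_{145} + \frac{172}{9} e_{156} + \frac{17}{3} e_{235} + \frac{58}{3} e_{245} - \frac{26}{3} e_{256} - \frac{190}{9} e_{345} + \frac{67}{9} e_{356} - \frac{62}{9} e_{456}
R1 (\frac{7}{4} e_{6}) = \frac{301}{18} e_{1} - \frac{91}{12} e_{2} + \frac{469}{72} e_{3} - \frac{217}{36} e_{4} + \frac{63}{20} e_{5} + \frac{2527}{90} e_{6} - \frac{28}{3} e_{126} - \frac{35}{12} e_{136} - \frac{805}{18} e_{146} + \frac{371}{30} e_{156} + \frac{119}{24} e_{236} + \frac{203}{12} e_{246} - \frac{77}{20} e_{256} - \frac{665}{36} e_{346} + \frac{161}{30} e_{356} + \frac{119}{30} e_{456}
Summing the partial products and collecting blades:
Answer: \frac{759}{10} e_{1} - \frac{4837}{60} e_{2} + \frac{60923}{1080} e_{3} - \frac{1339}{108} e_{4} + \frac{3989}{60} e_{5} + \frac{1777}{135} e_{6} - \frac{247}{18} e_{123} - \frac{707}{9} e_{124} + 3 e_{125} - \frac{287}{9} e_{126} + \frac{2225}{54} e_{134} - \frac{776}{45} e_{135} + \frac{1579}{108} e_{136} - \frac{4037}{45} e_{145} - \frac{217}{18} e_{146} + \frac{3319}{90} e_{156} + \frac{607}{36} e_{234} + \frac{61}{15} e_{235} + \frac{139}{24} e_{236} + \frac{809}{30} e_{245} - \frac{217}{36} e_{246} - \frac{643}{60} e_{256} - \frac{167}{5} e_{345} + \frac{31}{54} e_{346} + \frac{209}{18} e_{356} - \frac{496}{45} e_{456}


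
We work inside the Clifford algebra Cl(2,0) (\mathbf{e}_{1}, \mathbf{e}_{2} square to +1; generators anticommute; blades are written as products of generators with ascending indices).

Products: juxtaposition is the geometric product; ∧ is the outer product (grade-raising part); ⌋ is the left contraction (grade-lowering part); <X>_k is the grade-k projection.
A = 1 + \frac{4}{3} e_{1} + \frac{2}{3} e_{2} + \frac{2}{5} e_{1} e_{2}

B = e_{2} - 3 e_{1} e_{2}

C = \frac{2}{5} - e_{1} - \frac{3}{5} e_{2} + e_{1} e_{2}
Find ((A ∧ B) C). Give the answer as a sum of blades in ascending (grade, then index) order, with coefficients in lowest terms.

step 1: e_{2} - \frac{5}{3} e_{1} e_{2}
step 2: \frac{16}{15} - \frac{19}{15} e_{2} + \frac{1}{3} e_{1} e_{2}
Answer: \frac{16}{15} - \frac{19}{15} e_{2} + \frac{1}{3} e_{1} e_{2}


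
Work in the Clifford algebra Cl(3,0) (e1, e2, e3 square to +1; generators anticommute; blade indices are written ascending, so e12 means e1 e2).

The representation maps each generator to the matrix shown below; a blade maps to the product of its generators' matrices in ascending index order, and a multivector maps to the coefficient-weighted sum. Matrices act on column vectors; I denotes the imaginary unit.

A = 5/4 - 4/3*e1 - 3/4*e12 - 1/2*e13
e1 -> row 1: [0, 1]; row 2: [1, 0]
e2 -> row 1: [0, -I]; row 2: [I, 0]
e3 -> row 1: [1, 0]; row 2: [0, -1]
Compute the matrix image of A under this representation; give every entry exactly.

Bivector images (products of the table entries): rho(e12) = rho(e1)rho(e2) = row 1: [I, 0]; row 2: [0, -I]; rho(e13) = rho(e1)rho(e3) = row 1: [0, -1]; row 2: [1, 0].
M = (5/4)*1 + (-4/3)*rho(e1) + (-3/4)*rho(e12) + (-1/2)*rho(e13), summed entrywise (1 is the identity matrix):
Answer: row 1: [5/4 - 3*I/4, -5/6]; row 2: [-11/6, 5/4 + 3*I/4]


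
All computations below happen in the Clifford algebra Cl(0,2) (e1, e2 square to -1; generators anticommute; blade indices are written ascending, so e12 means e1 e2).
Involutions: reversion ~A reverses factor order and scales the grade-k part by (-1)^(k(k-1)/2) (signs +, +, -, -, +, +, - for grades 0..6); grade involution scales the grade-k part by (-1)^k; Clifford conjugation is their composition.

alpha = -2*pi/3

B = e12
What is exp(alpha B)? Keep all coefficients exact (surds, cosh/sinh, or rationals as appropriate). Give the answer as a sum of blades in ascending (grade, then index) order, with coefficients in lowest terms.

B^2 = (1)^2*(e12)^2 = 1*(-1) = -1 (a basis 2-blade squares to minus the product of its generators' squares).
B^2 = -1 — the negative square puts this in the circular regime; l = 1, alpha*l = -2*pi/3, so exp(alpha B) = cos(-2*pi/3) + (sin(-2*pi/3)/1)*B = -1/2 + (-sqrt(3)/2)*B.
Answer: -1/2 - sqrt(3)/2*e12


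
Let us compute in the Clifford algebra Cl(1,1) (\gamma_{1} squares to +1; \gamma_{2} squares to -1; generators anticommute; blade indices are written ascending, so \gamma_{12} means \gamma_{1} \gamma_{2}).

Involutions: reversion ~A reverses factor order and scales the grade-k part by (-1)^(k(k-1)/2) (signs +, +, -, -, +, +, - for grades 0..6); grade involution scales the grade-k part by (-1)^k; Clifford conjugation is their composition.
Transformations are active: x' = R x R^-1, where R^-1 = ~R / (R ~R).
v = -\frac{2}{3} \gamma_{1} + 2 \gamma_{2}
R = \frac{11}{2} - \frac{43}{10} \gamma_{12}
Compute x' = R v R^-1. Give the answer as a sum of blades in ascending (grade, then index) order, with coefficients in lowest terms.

~R = \frac{11}{2} + \frac{43}{10} \gamma_{12}, and R ~R = \frac{294}{25}, so R^-1 = ~R / (\frac{294}{25}).
R v = \frac{74}{15} \gamma_{1} + \frac{122}{15} \gamma_{2}
Answer: \frac{2329}{441} \gamma_{1} + \frac{2473}{441} \gamma_{2}


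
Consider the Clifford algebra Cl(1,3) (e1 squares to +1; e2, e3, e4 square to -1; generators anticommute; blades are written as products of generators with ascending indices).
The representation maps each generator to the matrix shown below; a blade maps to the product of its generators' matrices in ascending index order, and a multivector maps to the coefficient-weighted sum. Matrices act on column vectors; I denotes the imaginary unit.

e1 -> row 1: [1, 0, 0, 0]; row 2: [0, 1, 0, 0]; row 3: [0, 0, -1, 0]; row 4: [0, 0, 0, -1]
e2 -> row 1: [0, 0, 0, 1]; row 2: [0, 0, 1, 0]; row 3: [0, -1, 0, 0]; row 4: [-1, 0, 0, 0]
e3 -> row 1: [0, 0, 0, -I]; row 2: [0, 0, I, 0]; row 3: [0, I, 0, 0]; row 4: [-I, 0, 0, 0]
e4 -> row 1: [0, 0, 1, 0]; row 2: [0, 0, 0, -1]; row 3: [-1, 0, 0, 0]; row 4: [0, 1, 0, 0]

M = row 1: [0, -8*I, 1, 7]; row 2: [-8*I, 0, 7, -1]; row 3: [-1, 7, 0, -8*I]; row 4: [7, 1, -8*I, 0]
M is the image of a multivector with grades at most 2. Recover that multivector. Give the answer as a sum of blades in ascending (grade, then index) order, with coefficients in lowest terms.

Method: the blade images are trace-orthogonal — tr(rho(e_A) rho(e_B)^-1) = 4 if A = B and 0 otherwise — and rho(e_A)^-1 = (e_A)^2 * rho(e_A) with (e_A)^2 = +1 or -1, so the coefficient of e_A in the preimage is (e_A)^2 * tr(M rho(e_A))/4.
Nonzero projections over blades of grade <= 2: e4: (e4)^2 = -1, tr(M rho(e4)) = -4, coefficient 1; e1 e2: (e1 e2)^2 = +1, tr(M rho(e1 e2)) = 28, coefficient 7; e3 e4: (e3 e4)^2 = -1, tr(M rho(e3 e4)) = -32, coefficient 8. Every other blade of grade <= 2 projects to 0.
Answer: e4 + 7*e1 e2 + 8*e3 e4


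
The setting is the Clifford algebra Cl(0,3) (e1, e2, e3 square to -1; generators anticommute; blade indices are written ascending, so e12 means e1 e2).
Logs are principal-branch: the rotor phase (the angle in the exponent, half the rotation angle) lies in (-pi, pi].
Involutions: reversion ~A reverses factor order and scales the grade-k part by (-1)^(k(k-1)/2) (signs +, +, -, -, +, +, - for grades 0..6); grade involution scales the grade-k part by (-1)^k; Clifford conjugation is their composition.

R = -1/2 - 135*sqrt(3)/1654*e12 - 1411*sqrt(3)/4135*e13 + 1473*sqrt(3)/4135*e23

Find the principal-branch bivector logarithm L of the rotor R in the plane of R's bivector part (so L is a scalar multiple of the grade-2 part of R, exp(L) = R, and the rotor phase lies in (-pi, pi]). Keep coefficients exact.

The scalar part of R is -1/2, which fixes the principal-branch rotor phase; the unit plane is then the bivector part divided by the sine of that phase, and L is that plane scaled by the phase.
Concretely: cos(phase) = -1/2 gives phase = ±2*pi/3, and since phase/sin(phase) is even the sign is immaterial: L = (phase/sin(phase)) * <R>_2 = (4*sqrt(3)*pi/9) * <R>_2.
Answer: -90*pi/827*e12 - 5644*pi/12405*e13 + 1964*pi/4135*e23


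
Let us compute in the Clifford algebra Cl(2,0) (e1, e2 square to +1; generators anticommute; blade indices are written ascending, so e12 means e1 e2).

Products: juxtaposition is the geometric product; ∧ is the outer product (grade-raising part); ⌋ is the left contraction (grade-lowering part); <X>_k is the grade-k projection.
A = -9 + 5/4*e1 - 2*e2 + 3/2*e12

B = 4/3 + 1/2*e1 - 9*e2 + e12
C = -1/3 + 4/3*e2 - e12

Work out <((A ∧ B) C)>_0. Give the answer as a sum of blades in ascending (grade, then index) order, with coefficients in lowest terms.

step 1: -12 - 17/6*e1 + 235/3*e2 - 69/4*e12
step 2: 3283/36 + 1013/18*e1 - 707/18*e2 + 503/36*e12
step 3: 3283/36
Answer: 3283/36


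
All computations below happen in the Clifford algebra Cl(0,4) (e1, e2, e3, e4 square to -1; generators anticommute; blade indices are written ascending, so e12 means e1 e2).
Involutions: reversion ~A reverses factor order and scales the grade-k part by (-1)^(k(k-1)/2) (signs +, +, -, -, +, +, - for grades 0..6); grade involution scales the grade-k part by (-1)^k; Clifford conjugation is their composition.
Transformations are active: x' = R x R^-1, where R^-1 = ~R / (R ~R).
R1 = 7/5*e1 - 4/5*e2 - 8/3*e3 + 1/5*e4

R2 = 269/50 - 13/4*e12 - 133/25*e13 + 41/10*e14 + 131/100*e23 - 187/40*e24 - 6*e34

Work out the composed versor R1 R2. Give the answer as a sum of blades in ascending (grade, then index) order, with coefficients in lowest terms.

Distribute over the terms of R1 (each basis-blade product reordered to ascending indices, repeated generators contracted through their squares):
(7/5*e1) R2 = 1883/250*e1 + 91/20*e2 + 931/125*e3 - 287/50*e4 + 917/500*e123 - 1309/200*e124 - 42/5*e134
(-4/5*e2) R2 = 13/5*e1 - 538/125*e2 + 131/125*e3 - 187/50*e4 - 532/125*e123 + 82/25*e124 + 24/5*e234
(-8/3*e3) R2 = 1064/75*e1 - 262/75*e2 - 1076/75*e3 - 16*e4 + 26/3*e123 + 164/15*e134 - 187/15*e234
(1/5*e4) R2 = 41/50*e1 - 187/200*e2 - 6/5*e3 + 269/250*e4 - 13/20*e124 - 133/125*e134 + 131/500*e234
Summing the partial products and collecting blades:
Answer: 9427/375*e1 - 12547/3000*e2 - 2644/375*e3 - 6101/250*e4 + 9367/1500*e123 - 783/200*e124 + 551/375*e134 - 11107/1500*e234


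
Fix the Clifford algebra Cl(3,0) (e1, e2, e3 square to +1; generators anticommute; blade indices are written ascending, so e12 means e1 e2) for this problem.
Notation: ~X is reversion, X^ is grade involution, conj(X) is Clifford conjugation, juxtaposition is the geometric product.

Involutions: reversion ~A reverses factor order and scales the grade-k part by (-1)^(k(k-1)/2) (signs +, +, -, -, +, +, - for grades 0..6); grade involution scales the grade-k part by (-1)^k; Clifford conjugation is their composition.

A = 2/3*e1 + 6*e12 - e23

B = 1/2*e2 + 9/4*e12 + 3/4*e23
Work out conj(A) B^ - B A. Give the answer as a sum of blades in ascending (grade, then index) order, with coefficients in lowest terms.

first term: 51/4 + 3*e1 - 3/2*e2 + 1/2*e3 + 1/3*e12 - 27/4*e13 - 1/2*e123
second term: -51/4 - 3*e1 - 3/2*e2 - 1/2*e3 - 1/3*e12 - 27/4*e13 + 1/2*e123
Answer: 51/2 + 6*e1 + e3 + 2/3*e12 - e123


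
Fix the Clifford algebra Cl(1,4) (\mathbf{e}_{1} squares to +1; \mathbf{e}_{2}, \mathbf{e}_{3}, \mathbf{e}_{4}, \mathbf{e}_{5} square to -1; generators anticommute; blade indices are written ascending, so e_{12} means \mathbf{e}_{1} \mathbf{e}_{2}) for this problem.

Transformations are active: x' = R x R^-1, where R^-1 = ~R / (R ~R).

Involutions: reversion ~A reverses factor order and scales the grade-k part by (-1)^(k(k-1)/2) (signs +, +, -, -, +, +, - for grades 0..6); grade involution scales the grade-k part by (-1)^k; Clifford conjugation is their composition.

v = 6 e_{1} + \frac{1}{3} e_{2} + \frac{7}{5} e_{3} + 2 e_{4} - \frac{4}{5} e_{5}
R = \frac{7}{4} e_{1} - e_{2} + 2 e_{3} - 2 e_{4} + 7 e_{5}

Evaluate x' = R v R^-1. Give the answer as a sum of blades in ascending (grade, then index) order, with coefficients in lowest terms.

~R = \frac{7}{4} e_{1} - e_{2} + 2 e_{3} - 2 e_{4} + 7 e_{5}, and R ~R = -\frac{879}{16}, so R^-1 = ~R / (-\frac{879}{16}).
R v = \frac{529}{30} + \frac{79}{12} e_{12} - \frac{191}{20} e_{13} + \frac{31}{2} e_{14} - \frac{217}{5} e_{15} - \frac{31}{15} e_{23} - \frac{4}{3} e_{24} - \frac{23}{15} e_{25} + \frac{34}{5} e_{34} - \frac{57}{5} e_{35} - \frac{62}{5} e_{45}
Answer: -\frac{93922}{13185} e_{1} + \frac{4069}{13185} e_{2} - \frac{35387}{13185} e_{3} - \frac{9442}{13185} e_{4} - \frac{9740}{2637} e_{5}


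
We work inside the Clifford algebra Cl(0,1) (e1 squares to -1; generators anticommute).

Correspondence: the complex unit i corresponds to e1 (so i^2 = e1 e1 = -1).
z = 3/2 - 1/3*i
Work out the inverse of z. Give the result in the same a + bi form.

In blades: z = 3/2 - 1/3*e1.
With qbar = 3/2 + 1/3*e1 (scalar fixed, mapped units negated), z qbar = 85/36 (the sum of squared coefficients), so z^-1 = qbar / (85/36) = 54/85 + 12/85*e1; translating back:
Answer: 54/85 + 12/85*i


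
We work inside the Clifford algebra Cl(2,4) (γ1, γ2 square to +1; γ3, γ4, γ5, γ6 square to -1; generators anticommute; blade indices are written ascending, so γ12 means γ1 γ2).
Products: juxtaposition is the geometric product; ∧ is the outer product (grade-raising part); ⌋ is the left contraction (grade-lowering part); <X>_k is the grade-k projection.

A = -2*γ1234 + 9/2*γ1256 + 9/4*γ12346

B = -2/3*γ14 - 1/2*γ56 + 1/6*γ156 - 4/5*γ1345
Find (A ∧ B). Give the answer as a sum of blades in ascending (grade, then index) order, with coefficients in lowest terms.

step 1: γ123456
Answer: γ123456


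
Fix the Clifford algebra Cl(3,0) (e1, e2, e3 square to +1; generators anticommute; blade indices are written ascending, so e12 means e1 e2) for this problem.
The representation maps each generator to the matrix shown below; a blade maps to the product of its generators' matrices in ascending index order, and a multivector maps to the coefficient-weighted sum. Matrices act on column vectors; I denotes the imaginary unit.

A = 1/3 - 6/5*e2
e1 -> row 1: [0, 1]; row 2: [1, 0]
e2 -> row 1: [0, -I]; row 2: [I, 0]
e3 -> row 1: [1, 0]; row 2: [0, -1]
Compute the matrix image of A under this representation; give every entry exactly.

M = (1/3)*1 + (-6/5)*rho(e2), summed entrywise (1 is the identity matrix):
Answer: row 1: [1/3, 6*I/5]; row 2: [-6*I/5, 1/3]


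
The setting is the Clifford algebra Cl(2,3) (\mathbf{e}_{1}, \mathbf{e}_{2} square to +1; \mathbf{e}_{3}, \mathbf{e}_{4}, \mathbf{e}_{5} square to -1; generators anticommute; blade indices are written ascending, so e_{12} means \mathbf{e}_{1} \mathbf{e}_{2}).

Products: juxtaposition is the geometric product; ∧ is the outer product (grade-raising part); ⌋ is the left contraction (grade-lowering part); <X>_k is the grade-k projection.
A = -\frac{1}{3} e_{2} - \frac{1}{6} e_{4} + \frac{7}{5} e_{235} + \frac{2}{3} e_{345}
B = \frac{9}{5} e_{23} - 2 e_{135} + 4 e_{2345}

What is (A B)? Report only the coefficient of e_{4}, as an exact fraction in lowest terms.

step 1: -\frac{8}{3} e_{2} - \frac{3}{5} e_{3} + \frac{28}{5} e_{4} + \frac{63}{25} e_{5} - \frac{14}{5} e_{12} + \frac{4}{3} e_{14} - \frac{3}{10} e_{234} + \frac{2}{3} e_{235} + \frac{6}{5} e_{245} - \frac{4}{3} e_{345} - \frac{2}{3} e_{1235} + \frac{1}{3} e_{1345}
Answer: \frac{28}{5}


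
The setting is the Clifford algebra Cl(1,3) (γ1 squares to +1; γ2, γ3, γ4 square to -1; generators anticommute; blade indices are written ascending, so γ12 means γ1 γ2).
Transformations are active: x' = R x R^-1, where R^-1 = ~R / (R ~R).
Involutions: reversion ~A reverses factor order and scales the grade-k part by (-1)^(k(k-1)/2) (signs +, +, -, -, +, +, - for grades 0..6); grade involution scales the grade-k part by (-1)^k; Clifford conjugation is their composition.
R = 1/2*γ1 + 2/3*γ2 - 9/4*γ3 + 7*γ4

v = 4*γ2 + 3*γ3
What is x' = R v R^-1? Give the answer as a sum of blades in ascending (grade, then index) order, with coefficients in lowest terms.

~R = 1/2*γ1 + 2/3*γ2 - 9/4*γ3 + 7*γ4, and R ~R = -7813/144, so R^-1 = ~R / (-7813/144).
R v = 49/12 + 2*γ12 + 3/2*γ13 + 11*γ23 - 28*γ24 - 21*γ34
Answer: -588/7813*γ1 - 32036/7813*γ2 - 20793/7813*γ3 - 8232/7813*γ4


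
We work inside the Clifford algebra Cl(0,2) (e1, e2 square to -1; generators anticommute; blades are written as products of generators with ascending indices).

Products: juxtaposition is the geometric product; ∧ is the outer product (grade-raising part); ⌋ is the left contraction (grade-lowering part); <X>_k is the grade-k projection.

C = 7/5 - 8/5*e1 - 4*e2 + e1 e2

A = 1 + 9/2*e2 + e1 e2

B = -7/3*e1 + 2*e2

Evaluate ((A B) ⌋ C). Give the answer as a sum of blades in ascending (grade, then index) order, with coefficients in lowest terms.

step 1: -9 - 13/3*e1 - 1/3*e2 + 21/2*e1 e2
step 2: -941/30 + 211/15*e1 + 121/3*e2 - 9*e1 e2
Answer: -941/30 + 211/15*e1 + 121/3*e2 - 9*e1 e2


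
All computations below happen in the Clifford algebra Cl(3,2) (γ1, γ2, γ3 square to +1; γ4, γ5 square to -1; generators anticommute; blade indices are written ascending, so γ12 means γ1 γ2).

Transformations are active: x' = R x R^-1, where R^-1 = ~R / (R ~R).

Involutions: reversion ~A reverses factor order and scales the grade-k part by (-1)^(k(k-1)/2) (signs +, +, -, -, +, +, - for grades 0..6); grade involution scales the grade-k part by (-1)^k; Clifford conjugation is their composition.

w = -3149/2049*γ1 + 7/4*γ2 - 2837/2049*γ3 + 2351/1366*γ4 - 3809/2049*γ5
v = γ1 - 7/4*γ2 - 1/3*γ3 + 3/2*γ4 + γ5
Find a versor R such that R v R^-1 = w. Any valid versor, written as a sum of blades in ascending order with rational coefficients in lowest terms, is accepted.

Reasoning: v^2 = w^2 = 133/144 since conjugation preserves the quadratic form; R = v + w = -1100/2049*γ1 - 3520/2049*γ3 + 2200/683*γ4 - 1760/2049*γ5 is then valid when invertible, keeping its own part and reversing (v - w)/2.
Answer: -1100/2049*γ1 - 3520/2049*γ3 + 2200/683*γ4 - 1760/2049*γ5


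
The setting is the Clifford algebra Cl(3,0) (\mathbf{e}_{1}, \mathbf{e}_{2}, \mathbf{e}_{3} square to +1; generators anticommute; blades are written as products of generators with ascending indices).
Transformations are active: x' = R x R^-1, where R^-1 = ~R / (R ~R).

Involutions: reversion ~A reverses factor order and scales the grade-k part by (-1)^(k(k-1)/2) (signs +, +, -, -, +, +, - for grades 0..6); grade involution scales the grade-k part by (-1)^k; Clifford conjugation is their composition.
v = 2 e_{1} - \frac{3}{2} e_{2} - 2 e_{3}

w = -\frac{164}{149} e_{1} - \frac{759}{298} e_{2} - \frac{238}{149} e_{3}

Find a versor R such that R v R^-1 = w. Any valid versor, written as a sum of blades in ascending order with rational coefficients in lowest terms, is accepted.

Sketch: the shared square \frac{41}{4} makes R = v + w = \frac{134}{149} e_{1} - \frac{603}{149} e_{2} - \frac{536}{149} e_{3} the natural versor; its sandwich fixes that direction, negates (v - w)/2, and sends v to w.
Answer: \frac{134}{149} e_{1} - \frac{603}{149} e_{2} - \frac{536}{149} e_{3}


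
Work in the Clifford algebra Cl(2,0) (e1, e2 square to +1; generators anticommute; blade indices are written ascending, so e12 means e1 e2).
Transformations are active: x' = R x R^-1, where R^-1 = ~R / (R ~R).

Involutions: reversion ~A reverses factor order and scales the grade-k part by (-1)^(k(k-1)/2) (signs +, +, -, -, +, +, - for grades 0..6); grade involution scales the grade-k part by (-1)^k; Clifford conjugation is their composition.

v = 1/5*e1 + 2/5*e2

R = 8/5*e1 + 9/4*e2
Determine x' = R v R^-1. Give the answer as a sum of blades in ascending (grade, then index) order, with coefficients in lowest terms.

~R = 8/5*e1 + 9/4*e2, and R ~R = 3049/400, so R^-1 = ~R / (3049/400).
R v = 61/50 + 19/100*e12
Answer: 4759/15245*e1 + 4882/15245*e2


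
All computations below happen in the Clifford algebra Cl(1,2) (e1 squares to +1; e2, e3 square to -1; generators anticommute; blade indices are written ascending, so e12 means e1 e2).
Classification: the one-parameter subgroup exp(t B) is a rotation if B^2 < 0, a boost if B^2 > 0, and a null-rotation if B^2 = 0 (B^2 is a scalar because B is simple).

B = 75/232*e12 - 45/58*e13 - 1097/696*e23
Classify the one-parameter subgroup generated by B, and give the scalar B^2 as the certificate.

B^2 term by term: the squares give (75/232)^2*(e12)^2 + (-45/58)^2*(e13)^2 + (-1097/696)^2*(e23)^2 = 5625/53824*(+1) + 2025/3364*(+1) + 1203409/484416*(-1) = -16/9 (each basis 2-blade squares to minus the product of its generators' squares); cross terms between blades sharing an index anticommute and cancel. So B^2 = -16/9.
Answer: rotation, certificate B^2 = -16/9. Key observation: B^2 = -16/9 is a conjugation invariant, so its sign decides the class regardless of the surface form of B.


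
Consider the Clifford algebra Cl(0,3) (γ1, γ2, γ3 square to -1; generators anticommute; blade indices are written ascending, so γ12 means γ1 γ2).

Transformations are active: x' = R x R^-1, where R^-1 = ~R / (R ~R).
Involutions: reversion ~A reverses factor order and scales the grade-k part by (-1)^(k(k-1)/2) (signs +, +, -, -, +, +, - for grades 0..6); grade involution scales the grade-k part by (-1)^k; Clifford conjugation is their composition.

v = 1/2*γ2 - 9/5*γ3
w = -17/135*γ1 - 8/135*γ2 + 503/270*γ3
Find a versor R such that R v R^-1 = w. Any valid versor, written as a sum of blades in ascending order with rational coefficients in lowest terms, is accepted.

Key observation: q(v) = q(w) = -349/100 (sandwiches preserve the norm), so R = v + w = -17/135*γ1 + 119/270*γ2 + 17/270*γ3 works whenever it is invertible — the component of v along it is kept and (v - w)/2 reverses, sending v to w.
Answer: -17/135*γ1 + 119/270*γ2 + 17/270*γ3


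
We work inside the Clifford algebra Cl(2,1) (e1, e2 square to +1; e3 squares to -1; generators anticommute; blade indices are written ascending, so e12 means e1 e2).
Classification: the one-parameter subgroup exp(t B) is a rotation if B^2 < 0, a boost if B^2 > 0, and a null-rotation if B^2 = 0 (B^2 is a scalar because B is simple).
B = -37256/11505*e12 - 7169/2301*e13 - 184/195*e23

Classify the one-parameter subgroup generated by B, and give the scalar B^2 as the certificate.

B^2 term by term: the squares give (-37256/11505)^2*(e12)^2 + (-7169/2301)^2*(e13)^2 + (-184/195)^2*(e23)^2 = 1388009536/132365025*(-1) + 51394561/5294601*(+1) + 33856/38025*(+1) = 1/9 (each basis 2-blade squares to minus the product of its generators' squares); cross terms between blades sharing an index anticommute and cancel. So B^2 = 1/9.
Answer: boost, certificate B^2 = 1/9. The class reads off the invariant scalar 1/9 directly.


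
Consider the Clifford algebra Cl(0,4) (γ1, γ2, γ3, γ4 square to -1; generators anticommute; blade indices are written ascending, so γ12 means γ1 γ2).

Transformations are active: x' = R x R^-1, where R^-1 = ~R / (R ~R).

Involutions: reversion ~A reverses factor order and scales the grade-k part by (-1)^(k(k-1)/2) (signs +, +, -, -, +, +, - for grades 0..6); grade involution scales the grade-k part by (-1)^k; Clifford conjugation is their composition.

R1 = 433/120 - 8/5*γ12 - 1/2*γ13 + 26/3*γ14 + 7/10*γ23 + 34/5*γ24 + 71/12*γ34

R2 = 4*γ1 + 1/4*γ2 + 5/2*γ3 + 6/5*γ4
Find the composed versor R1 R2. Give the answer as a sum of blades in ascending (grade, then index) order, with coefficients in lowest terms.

Distribute over the terms of R2 (each basis-blade product reordered to ascending indices, repeated generators contracted through their squares):
R1 (4*γ1) = 433/30*γ1 - 32/5*γ2 - 2*γ3 + 104/3*γ4 + 14/5*γ123 + 136/5*γ124 + 71/3*γ134
R1 (1/4*γ2) = 2/5*γ1 + 433/480*γ2 + 7/40*γ3 + 17/10*γ4 + 1/8*γ123 - 13/6*γ124 + 71/48*γ234
R1 (5/2*γ3) = 5/4*γ1 - 7/4*γ2 + 433/48*γ3 + 355/24*γ4 - 4*γ123 - 65/3*γ134 - 17*γ234
R1 (6/5*γ4) = -52/5*γ1 - 204/25*γ2 - 71/10*γ3 + 433/100*γ4 - 48/25*γ124 - 3/5*γ134 + 21/25*γ234
Summing the partial products and collecting blades:
Answer: 341/60*γ1 - 36979/2400*γ2 + 23/240*γ3 + 33293/600*γ4 - 43/40*γ123 + 3467/150*γ124 + 7/5*γ134 - 17617/1200*γ234


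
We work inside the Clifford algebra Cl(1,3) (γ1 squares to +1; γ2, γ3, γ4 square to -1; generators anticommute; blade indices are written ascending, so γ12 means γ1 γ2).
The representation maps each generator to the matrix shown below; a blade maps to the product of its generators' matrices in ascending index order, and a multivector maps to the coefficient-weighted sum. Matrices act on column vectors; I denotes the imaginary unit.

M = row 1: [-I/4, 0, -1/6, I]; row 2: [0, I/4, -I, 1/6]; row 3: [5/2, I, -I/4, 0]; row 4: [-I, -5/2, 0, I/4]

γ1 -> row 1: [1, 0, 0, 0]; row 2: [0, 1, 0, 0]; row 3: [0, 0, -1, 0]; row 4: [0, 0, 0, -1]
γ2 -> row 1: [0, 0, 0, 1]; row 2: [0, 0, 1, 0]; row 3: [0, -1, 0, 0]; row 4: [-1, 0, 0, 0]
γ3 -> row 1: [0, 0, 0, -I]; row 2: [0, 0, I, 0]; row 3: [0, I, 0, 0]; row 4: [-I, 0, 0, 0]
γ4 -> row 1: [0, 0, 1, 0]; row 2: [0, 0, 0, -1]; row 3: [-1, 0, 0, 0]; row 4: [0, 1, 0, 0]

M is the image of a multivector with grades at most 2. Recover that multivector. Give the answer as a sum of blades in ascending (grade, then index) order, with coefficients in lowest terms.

Method: the blade images are trace-orthogonal — tr(rho(e_A) rho(e_B)^-1) = 4 if A = B and 0 otherwise — and rho(e_A)^-1 = (e_A)^2 * rho(e_A) with (e_A)^2 = +1 or -1, so the coefficient of e_A in the preimage is (e_A)^2 * tr(M rho(e_A))/4.
Nonzero projections over blades of grade <= 2: γ4: (γ4)^2 = -1, tr(M rho(γ4)) = 16/3, coefficient -4/3; γ13: (γ13)^2 = +1, tr(M rho(γ13)) = -4, coefficient -1; γ14: (γ14)^2 = +1, tr(M rho(γ14)) = 14/3, coefficient 7/6; γ23: (γ23)^2 = -1, tr(M rho(γ23)) = -1, coefficient 1/4. Every other blade of grade <= 2 projects to 0.
Answer: -4/3*γ4 - γ13 + 7/6*γ14 + 1/4*γ23


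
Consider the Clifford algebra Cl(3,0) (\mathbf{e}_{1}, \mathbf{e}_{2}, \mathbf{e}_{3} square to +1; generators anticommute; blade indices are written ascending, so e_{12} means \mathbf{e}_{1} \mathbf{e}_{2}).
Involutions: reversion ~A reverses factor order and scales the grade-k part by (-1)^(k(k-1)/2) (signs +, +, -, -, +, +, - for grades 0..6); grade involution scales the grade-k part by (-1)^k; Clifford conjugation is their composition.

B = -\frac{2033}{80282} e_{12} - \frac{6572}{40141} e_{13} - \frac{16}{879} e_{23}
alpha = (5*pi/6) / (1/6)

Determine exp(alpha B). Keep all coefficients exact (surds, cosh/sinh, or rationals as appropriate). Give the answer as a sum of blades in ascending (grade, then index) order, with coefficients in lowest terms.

B^2 term by term: the squares give (-\frac{2033}{80282})^2*(e_{12})^2 + (-\frac{6572}{40141})^2*(e_{13})^2 + (-\frac{16}{879})^2*(e_{23})^2 = \frac{4133089}{6445199524}*(-1) + \frac{43191184}{1611299881}*(-1) + \frac{256}{772641}*(-1) = -\frac{1}{36} (each basis 2-blade squares to minus the product of its generators' squares); cross terms between blades sharing an index anticommute and cancel. So B^2 = -\frac{1}{36}.
B^2 = -\frac{1}{36} — circular case — the even/odd split gives cos and sin: l = \frac{1}{6}, alpha*l = \frac{5 \pi}{6}, so exp(alpha B) = cos(\frac{5 \pi}{6}) + (sin(\frac{5 \pi}{6})/(\frac{1}{6}))*B = - \frac{\sqrt{3}}{2} + (3)*B.
Answer: - \frac{\sqrt{3}}{2} - \frac{6099}{80282} e_{12} - \frac{19716}{40141} e_{13} - \frac{16}{293} e_{23}


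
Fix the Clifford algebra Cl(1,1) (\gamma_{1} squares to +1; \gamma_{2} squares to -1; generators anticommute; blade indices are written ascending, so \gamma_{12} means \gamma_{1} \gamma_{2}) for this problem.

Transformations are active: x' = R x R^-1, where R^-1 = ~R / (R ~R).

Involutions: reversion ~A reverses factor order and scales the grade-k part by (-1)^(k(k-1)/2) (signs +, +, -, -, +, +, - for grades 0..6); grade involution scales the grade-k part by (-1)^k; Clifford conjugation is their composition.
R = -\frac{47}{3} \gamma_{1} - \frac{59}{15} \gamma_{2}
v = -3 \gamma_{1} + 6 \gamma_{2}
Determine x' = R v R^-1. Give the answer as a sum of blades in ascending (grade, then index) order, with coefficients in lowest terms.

~R = -\frac{47}{3} \gamma_{1} - \frac{59}{15} \gamma_{2}, and R ~R = \frac{17248}{75}, so R^-1 = ~R / (\frac{17248}{75}).
R v = \frac{353}{5} - \frac{529}{5} \gamma_{12}
Answer: -\frac{57083}{8624} \gamma_{1} - \frac{72571}{8624} \gamma_{2}
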